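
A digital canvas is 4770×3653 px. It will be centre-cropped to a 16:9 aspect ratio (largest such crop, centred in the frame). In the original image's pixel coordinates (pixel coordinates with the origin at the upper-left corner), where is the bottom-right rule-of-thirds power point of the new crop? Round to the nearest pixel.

4770/3653 < 16/9, so the 16:9 crop keeps the full width 4770 and trims height to 4770 × 9/16 = 2683.12 px.
Top offset = (3653 − 2683.12)/2 = 484.94 px; left offset = 0.
Bottom-right is two-thirds across and two-thirds down within the crop:
x = 0.00 + 2 × 4770.00/3 ≈ 3180; y = 484.94 + 2 × 2683.12/3 ≈ 2274.

x = 3180 px, y = 2274 px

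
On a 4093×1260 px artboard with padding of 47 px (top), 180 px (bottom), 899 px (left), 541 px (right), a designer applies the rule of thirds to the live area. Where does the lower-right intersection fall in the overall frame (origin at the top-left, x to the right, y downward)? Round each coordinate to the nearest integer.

Content width = 4093 − 899 − 541 = 2653 px; content height = 1260 − 47 − 180 = 1033 px.
Lower-right is two-thirds across and two-thirds down within the live area.
x = 899 + 2 × 2653/3 = 899 + 1768.67 ≈ 2668
y = 47 + 2 × 1033/3 = 47 + 688.67 ≈ 736

(2668, 736)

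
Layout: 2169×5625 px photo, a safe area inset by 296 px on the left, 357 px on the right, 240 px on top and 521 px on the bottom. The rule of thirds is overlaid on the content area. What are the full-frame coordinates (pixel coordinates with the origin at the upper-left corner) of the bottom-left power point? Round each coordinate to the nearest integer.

Content width = 2169 − 296 − 357 = 1516 px; content height = 5625 − 240 − 521 = 4864 px.
Bottom-left is one-third across and two-thirds down within the content area.
x = 296 + 1 × 1516/3 = 296 + 505.33 ≈ 801
y = 240 + 2 × 4864/3 = 240 + 3242.67 ≈ 3483

(801, 3483)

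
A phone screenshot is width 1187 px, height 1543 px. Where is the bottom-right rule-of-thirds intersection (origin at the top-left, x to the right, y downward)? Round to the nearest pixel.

The bottom-right point sits two-thirds of the way across and two-thirds of the way down.
x = 2 × 1187/3 ≈ 791; y = 2 × 1543/3 ≈ 1029.

(791, 1029)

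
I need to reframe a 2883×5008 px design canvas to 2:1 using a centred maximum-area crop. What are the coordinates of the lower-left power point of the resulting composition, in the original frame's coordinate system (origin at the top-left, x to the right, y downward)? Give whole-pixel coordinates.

2883/5008 < 2/1, so the 2:1 crop keeps the full width 2883 and trims height to 2883 × 1/2 = 1441.50 px.
Top offset = (5008 − 1441.50)/2 = 1783.25 px; left offset = 0.
Lower-left is one-third across and two-thirds down within the crop:
x = 0.00 + 1 × 2883.00/3 ≈ 961; y = 1783.25 + 2 × 1441.50/3 ≈ 2744.

(961, 2744)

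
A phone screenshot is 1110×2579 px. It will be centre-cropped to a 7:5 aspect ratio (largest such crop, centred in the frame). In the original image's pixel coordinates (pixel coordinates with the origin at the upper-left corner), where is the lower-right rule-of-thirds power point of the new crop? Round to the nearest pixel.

1110/2579 < 7/5, so the 7:5 crop keeps the full width 1110 and trims height to 1110 × 5/7 = 792.86 px.
Top offset = (2579 − 792.86)/2 = 893.07 px; left offset = 0.
Lower-right is two-thirds across and two-thirds down within the crop:
x = 0.00 + 2 × 1110.00/3 ≈ 740; y = 893.07 + 2 × 792.86/3 ≈ 1422.

x = 740 px, y = 1422 px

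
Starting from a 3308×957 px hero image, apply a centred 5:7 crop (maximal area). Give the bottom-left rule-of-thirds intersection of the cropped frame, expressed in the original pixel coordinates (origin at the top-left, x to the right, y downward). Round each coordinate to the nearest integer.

3308/957 > 5/7, so the 5:7 crop keeps the full height 957 and trims width to 957 × 5/7 = 683.57 px.
Left offset = (3308 − 683.57)/2 = 1312.21 px; top offset = 0.
Bottom-left is one-third across and two-thirds down within the crop:
x = 1312.21 + 1 × 683.57/3 ≈ 1540; y = 0.00 + 2 × 957.00/3 ≈ 638.

(1540, 638)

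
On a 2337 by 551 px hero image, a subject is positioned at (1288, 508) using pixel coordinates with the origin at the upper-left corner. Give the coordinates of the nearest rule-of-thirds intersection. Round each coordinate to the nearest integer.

Third lines: x ∈ {779, 1558}, y ∈ {184, 367}.
1288 is closer to x = 1558; 508 is closer to y = 367.
So the nearest intersection is the lower-right power point.

x = 1558 px, y = 367 px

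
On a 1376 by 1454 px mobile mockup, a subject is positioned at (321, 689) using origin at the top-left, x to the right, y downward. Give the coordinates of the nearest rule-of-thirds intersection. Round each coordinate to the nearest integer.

(459, 485)

Third lines: x ∈ {459, 917}, y ∈ {485, 969}.
321 is closer to x = 459; 689 is closer to y = 485.
So the nearest intersection is the upper-left power point.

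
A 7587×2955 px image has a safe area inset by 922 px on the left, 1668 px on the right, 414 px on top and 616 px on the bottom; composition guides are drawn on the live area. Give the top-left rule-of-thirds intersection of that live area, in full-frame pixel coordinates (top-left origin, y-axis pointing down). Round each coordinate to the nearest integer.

Content width = 7587 − 922 − 1668 = 4997 px; content height = 2955 − 414 − 616 = 1925 px.
Top-left is one-third across and one-third down within the live area.
x = 922 + 1 × 4997/3 = 922 + 1665.67 ≈ 2588
y = 414 + 1 × 1925/3 = 414 + 641.67 ≈ 1056

(2588, 1056)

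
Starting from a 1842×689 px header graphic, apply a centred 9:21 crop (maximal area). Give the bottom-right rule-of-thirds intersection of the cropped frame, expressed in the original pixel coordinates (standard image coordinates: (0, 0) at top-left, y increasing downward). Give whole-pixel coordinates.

1842/689 > 9/21, so the 9:21 crop keeps the full height 689 and trims width to 689 × 9/21 = 295.29 px.
Left offset = (1842 − 295.29)/2 = 773.36 px; top offset = 0.
Bottom-right is two-thirds across and two-thirds down within the crop:
x = 773.36 + 2 × 295.29/3 ≈ 970; y = 0.00 + 2 × 689.00/3 ≈ 459.

x = 970 px, y = 459 px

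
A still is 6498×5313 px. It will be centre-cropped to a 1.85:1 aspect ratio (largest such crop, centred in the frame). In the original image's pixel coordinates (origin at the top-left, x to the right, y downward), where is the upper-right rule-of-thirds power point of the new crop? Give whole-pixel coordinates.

x = 4332 px, y = 2071 px

6498/5313 < 1.85/1, so the 1.85:1 crop keeps the full width 6498 and trims height to 6498 × 1/1.85 = 3512.43 px.
Top offset = (5313 − 3512.43)/2 = 900.28 px; left offset = 0.
Upper-right is two-thirds across and one-third down within the crop:
x = 0.00 + 2 × 6498.00/3 ≈ 4332; y = 900.28 + 1 × 3512.43/3 ≈ 2071.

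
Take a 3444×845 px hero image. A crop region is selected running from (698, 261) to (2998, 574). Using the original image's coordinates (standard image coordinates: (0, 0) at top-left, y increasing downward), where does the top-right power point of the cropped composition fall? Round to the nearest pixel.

x = 2231 px, y = 365 px

Crop width = 2998 − 698 = 2300 px; one third is 766.67 px.
Crop height = 574 − 261 = 313 px; one third is 104.33 px.
The top-right point is two-thirds across and one-third down within the crop:
x = 698 + 2 × 766.67 ≈ 2231; y = 261 + 1 × 104.33 ≈ 365.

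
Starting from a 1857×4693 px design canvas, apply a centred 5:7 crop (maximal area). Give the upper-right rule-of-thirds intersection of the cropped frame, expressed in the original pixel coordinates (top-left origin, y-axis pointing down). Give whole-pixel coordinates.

(1238, 1913)

1857/4693 < 5/7, so the 5:7 crop keeps the full width 1857 and trims height to 1857 × 7/5 = 2599.80 px.
Top offset = (4693 − 2599.80)/2 = 1046.60 px; left offset = 0.
Upper-right is two-thirds across and one-third down within the crop:
x = 0.00 + 2 × 1857.00/3 ≈ 1238; y = 1046.60 + 1 × 2599.80/3 ≈ 1913.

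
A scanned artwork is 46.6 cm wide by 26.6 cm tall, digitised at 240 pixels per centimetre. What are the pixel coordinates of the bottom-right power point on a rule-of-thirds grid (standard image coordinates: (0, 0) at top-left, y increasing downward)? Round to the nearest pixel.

In pixels the canvas is 46.6 × 240 = 11184 wide and 26.6 × 240 = 6384 tall.
The bottom-right point is two-thirds across and two-thirds down:
x = 2 × 11184/3 ≈ 7456; y = 2 × 6384/3 ≈ 4256.

(7456, 4256)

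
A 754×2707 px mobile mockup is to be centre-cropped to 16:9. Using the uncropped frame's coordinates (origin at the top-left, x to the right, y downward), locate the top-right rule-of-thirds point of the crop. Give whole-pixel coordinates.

754/2707 < 16/9, so the 16:9 crop keeps the full width 754 and trims height to 754 × 9/16 = 424.12 px.
Top offset = (2707 − 424.12)/2 = 1141.44 px; left offset = 0.
Top-right is two-thirds across and one-third down within the crop:
x = 0.00 + 2 × 754.00/3 ≈ 503; y = 1141.44 + 1 × 424.12/3 ≈ 1283.

(503, 1283)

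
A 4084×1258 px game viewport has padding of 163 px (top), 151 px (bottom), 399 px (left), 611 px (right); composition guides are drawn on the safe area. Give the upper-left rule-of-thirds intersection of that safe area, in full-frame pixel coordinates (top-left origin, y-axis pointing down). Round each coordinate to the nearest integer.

Content width = 4084 − 399 − 611 = 3074 px; content height = 1258 − 163 − 151 = 944 px.
Upper-left is one-third across and one-third down within the safe area.
x = 399 + 1 × 3074/3 = 399 + 1024.67 ≈ 1424
y = 163 + 1 × 944/3 = 163 + 314.67 ≈ 478

x = 1424 px, y = 478 px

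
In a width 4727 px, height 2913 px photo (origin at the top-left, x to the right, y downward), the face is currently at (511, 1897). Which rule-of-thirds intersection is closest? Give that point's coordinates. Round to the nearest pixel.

Third lines: x ∈ {1576, 3151}, y ∈ {971, 1942}.
511 is closer to x = 1576; 1897 is closer to y = 1942.
So the nearest intersection is the lower-left power point.

(1576, 1942)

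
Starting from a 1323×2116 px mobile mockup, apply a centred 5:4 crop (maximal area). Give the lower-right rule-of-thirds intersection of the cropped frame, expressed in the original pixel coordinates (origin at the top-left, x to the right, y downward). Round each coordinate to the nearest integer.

(882, 1234)

1323/2116 < 5/4, so the 5:4 crop keeps the full width 1323 and trims height to 1323 × 4/5 = 1058.40 px.
Top offset = (2116 − 1058.40)/2 = 528.80 px; left offset = 0.
Lower-right is two-thirds across and two-thirds down within the crop:
x = 0.00 + 2 × 1323.00/3 ≈ 882; y = 528.80 + 2 × 1058.40/3 ≈ 1234.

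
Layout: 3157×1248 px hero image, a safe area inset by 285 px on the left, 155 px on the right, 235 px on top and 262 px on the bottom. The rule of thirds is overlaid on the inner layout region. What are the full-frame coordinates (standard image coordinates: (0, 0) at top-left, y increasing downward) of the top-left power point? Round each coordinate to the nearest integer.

x = 1191 px, y = 485 px

Content width = 3157 − 285 − 155 = 2717 px; content height = 1248 − 235 − 262 = 751 px.
Top-left is one-third across and one-third down within the inner layout region.
x = 285 + 1 × 2717/3 = 285 + 905.67 ≈ 1191
y = 235 + 1 × 751/3 = 235 + 250.33 ≈ 485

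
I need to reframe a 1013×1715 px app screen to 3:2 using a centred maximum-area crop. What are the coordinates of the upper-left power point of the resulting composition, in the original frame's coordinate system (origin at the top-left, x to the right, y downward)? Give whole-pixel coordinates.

1013/1715 < 3/2, so the 3:2 crop keeps the full width 1013 and trims height to 1013 × 2/3 = 675.33 px.
Top offset = (1715 − 675.33)/2 = 519.83 px; left offset = 0.
Upper-left is one-third across and one-third down within the crop:
x = 0.00 + 1 × 1013.00/3 ≈ 338; y = 519.83 + 1 × 675.33/3 ≈ 745.

x = 338 px, y = 745 px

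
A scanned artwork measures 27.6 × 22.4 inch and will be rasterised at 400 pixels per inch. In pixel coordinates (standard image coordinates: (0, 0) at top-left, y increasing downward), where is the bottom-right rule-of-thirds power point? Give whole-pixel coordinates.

x = 7360 px, y = 5973 px

In pixels the canvas is 27.6 × 400 = 11040 wide and 22.4 × 400 = 8960 tall.
The bottom-right point is two-thirds across and two-thirds down:
x = 2 × 11040/3 ≈ 7360; y = 2 × 8960/3 ≈ 5973.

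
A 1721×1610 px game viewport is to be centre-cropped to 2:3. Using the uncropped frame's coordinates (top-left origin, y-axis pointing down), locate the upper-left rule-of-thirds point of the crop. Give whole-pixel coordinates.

1721/1610 > 2/3, so the 2:3 crop keeps the full height 1610 and trims width to 1610 × 2/3 = 1073.33 px.
Left offset = (1721 − 1073.33)/2 = 323.83 px; top offset = 0.
Upper-left is one-third across and one-third down within the crop:
x = 323.83 + 1 × 1073.33/3 ≈ 682; y = 0.00 + 1 × 1610.00/3 ≈ 537.

x = 682 px, y = 537 px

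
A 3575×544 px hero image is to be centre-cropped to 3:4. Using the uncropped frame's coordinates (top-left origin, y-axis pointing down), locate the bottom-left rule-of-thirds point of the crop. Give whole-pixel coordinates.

x = 1720 px, y = 363 px

3575/544 > 3/4, so the 3:4 crop keeps the full height 544 and trims width to 544 × 3/4 = 408.00 px.
Left offset = (3575 − 408.00)/2 = 1583.50 px; top offset = 0.
Bottom-left is one-third across and two-thirds down within the crop:
x = 1583.50 + 1 × 408.00/3 ≈ 1720; y = 0.00 + 2 × 544.00/3 ≈ 363.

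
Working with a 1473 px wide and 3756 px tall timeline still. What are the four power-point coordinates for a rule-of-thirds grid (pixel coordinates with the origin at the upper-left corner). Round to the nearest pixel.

(491, 1252), (982, 1252), (491, 2504), (982, 2504)

One third of 1473 is 491; one third of 3756 is 1252.
Vertical third lines at x = 491 and x = 982; horizontal third lines at y = 1252 and y = 2504.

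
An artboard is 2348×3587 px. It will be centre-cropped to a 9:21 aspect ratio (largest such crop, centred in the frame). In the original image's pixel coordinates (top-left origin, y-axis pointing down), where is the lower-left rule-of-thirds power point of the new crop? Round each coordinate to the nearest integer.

2348/3587 > 9/21, so the 9:21 crop keeps the full height 3587 and trims width to 3587 × 9/21 = 1537.29 px.
Left offset = (2348 − 1537.29)/2 = 405.36 px; top offset = 0.
Lower-left is one-third across and two-thirds down within the crop:
x = 405.36 + 1 × 1537.29/3 ≈ 918; y = 0.00 + 2 × 3587.00/3 ≈ 2391.

(918, 2391)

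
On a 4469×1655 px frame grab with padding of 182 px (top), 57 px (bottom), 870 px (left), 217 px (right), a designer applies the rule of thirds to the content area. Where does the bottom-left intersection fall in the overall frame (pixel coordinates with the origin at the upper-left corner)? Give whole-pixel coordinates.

(1997, 1126)

Content width = 4469 − 870 − 217 = 3382 px; content height = 1655 − 182 − 57 = 1416 px.
Bottom-left is one-third across and two-thirds down within the content area.
x = 870 + 1 × 3382/3 = 870 + 1127.33 ≈ 1997
y = 182 + 2 × 1416/3 = 182 + 944.00 ≈ 1126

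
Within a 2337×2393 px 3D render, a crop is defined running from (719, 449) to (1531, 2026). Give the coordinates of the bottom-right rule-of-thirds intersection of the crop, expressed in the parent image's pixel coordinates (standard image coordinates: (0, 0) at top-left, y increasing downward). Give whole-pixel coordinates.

Crop width = 1531 − 719 = 812 px; one third is 270.67 px.
Crop height = 2026 − 449 = 1577 px; one third is 525.67 px.
The bottom-right point is two-thirds across and two-thirds down within the crop:
x = 719 + 2 × 270.67 ≈ 1260; y = 449 + 2 × 525.67 ≈ 1500.

(1260, 1500)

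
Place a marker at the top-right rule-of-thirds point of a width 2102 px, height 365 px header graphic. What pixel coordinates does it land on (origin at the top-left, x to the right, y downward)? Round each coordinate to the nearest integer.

(1401, 122)

The top-right point sits two-thirds of the way across and one-third of the way down.
x = 2 × 2102/3 ≈ 1401; y = 1 × 365/3 ≈ 122.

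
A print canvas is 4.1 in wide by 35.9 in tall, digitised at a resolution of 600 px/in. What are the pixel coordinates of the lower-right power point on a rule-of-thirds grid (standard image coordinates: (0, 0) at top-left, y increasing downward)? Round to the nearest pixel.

In pixels the canvas is 4.1 × 600 = 2460 wide and 35.9 × 600 = 21540 tall.
The lower-right point is two-thirds across and two-thirds down:
x = 2 × 2460/3 ≈ 1640; y = 2 × 21540/3 ≈ 14360.

(1640, 14360)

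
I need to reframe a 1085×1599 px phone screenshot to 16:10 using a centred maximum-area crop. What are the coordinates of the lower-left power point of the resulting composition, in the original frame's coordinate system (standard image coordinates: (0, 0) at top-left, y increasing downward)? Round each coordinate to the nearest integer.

(362, 913)

1085/1599 < 16/10, so the 16:10 crop keeps the full width 1085 and trims height to 1085 × 10/16 = 678.12 px.
Top offset = (1599 − 678.12)/2 = 460.44 px; left offset = 0.
Lower-left is one-third across and two-thirds down within the crop:
x = 0.00 + 1 × 1085.00/3 ≈ 362; y = 460.44 + 2 × 678.12/3 ≈ 913.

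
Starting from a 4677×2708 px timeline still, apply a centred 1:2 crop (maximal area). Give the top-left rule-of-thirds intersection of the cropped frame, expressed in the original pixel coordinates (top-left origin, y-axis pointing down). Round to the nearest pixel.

x = 2113 px, y = 903 px

4677/2708 > 1/2, so the 1:2 crop keeps the full height 2708 and trims width to 2708 × 1/2 = 1354.00 px.
Left offset = (4677 − 1354.00)/2 = 1661.50 px; top offset = 0.
Top-left is one-third across and one-third down within the crop:
x = 1661.50 + 1 × 1354.00/3 ≈ 2113; y = 0.00 + 1 × 2708.00/3 ≈ 903.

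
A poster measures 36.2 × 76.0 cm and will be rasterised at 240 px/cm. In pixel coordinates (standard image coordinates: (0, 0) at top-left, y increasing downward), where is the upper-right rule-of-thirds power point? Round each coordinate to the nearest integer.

x = 5792 px, y = 6080 px

In pixels the canvas is 36.2 × 240 = 8688 wide and 76.0 × 240 = 18240 tall.
The upper-right point is two-thirds across and one-third down:
x = 2 × 8688/3 ≈ 5792; y = 1 × 18240/3 ≈ 6080.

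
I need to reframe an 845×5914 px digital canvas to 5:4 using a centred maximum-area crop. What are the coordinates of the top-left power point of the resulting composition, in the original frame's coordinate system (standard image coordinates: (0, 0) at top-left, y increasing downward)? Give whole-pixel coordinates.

(282, 2844)

845/5914 < 5/4, so the 5:4 crop keeps the full width 845 and trims height to 845 × 4/5 = 676.00 px.
Top offset = (5914 − 676.00)/2 = 2619.00 px; left offset = 0.
Top-left is one-third across and one-third down within the crop:
x = 0.00 + 1 × 845.00/3 ≈ 282; y = 2619.00 + 1 × 676.00/3 ≈ 2844.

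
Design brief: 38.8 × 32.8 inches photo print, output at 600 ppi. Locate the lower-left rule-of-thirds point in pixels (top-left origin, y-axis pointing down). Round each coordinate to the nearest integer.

x = 7760 px, y = 13120 px

In pixels the canvas is 38.8 × 600 = 23280 wide and 32.8 × 600 = 19680 tall.
The lower-left point is one-third across and two-thirds down:
x = 1 × 23280/3 ≈ 7760; y = 2 × 19680/3 ≈ 13120.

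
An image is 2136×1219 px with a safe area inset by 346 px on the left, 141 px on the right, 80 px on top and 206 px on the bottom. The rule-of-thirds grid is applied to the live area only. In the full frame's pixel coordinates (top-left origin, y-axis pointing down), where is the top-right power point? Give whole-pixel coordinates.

Content width = 2136 − 346 − 141 = 1649 px; content height = 1219 − 80 − 206 = 933 px.
Top-right is two-thirds across and one-third down within the live area.
x = 346 + 2 × 1649/3 = 346 + 1099.33 ≈ 1445
y = 80 + 1 × 933/3 = 80 + 311.00 ≈ 391

x = 1445 px, y = 391 px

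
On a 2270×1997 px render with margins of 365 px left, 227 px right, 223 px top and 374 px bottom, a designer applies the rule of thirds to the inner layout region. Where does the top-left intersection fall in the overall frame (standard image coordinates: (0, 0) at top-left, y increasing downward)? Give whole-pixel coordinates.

Content width = 2270 − 365 − 227 = 1678 px; content height = 1997 − 223 − 374 = 1400 px.
Top-left is one-third across and one-third down within the inner layout region.
x = 365 + 1 × 1678/3 = 365 + 559.33 ≈ 924
y = 223 + 1 × 1400/3 = 223 + 466.67 ≈ 690

(924, 690)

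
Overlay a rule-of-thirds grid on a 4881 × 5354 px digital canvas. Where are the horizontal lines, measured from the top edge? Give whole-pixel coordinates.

y = 1785 px and y = 3569 px

5354 / 3 = 1784.67, so the horizontal lines sit at one and two thirds of 5354.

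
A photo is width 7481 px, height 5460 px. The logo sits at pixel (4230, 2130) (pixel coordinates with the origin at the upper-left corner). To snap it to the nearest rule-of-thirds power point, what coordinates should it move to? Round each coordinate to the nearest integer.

(4987, 1820)

Third lines: x ∈ {2494, 4987}, y ∈ {1820, 3640}.
4230 is closer to x = 4987; 2130 is closer to y = 1820.
So the nearest intersection is the upper-right power point.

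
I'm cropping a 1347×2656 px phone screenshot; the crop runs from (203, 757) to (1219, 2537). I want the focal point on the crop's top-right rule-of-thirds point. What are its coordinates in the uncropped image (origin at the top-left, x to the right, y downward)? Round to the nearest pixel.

Crop width = 1219 − 203 = 1016 px; one third is 338.67 px.
Crop height = 2537 − 757 = 1780 px; one third is 593.33 px.
The top-right point is two-thirds across and one-third down within the crop:
x = 203 + 2 × 338.67 ≈ 880; y = 757 + 1 × 593.33 ≈ 1350.

(880, 1350)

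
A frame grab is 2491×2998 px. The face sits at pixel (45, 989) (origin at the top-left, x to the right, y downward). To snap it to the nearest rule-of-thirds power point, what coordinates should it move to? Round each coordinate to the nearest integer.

Third lines: x ∈ {830, 1661}, y ∈ {999, 1999}.
45 is closer to x = 830; 989 is closer to y = 999.
So the nearest intersection is the upper-left power point.

x = 830 px, y = 999 px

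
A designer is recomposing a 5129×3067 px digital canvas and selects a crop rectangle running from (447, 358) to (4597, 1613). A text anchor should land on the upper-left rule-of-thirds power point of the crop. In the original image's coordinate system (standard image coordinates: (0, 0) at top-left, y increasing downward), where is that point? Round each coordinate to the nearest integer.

(1830, 776)

Crop width = 4597 − 447 = 4150 px; one third is 1383.33 px.
Crop height = 1613 − 358 = 1255 px; one third is 418.33 px.
The upper-left point is one-third across and one-third down within the crop:
x = 447 + 1 × 1383.33 ≈ 1830; y = 358 + 1 × 418.33 ≈ 776.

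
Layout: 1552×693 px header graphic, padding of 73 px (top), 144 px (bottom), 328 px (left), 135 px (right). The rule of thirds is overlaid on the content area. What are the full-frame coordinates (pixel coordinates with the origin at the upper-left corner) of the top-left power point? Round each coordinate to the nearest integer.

Content width = 1552 − 328 − 135 = 1089 px; content height = 693 − 73 − 144 = 476 px.
Top-left is one-third across and one-third down within the content area.
x = 328 + 1 × 1089/3 = 328 + 363.00 ≈ 691
y = 73 + 1 × 476/3 = 73 + 158.67 ≈ 232

(691, 232)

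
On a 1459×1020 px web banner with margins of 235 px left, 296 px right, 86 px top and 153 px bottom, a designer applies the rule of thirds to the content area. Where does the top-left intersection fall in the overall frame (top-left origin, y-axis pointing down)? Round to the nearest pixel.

(544, 346)

Content width = 1459 − 235 − 296 = 928 px; content height = 1020 − 86 − 153 = 781 px.
Top-left is one-third across and one-third down within the content area.
x = 235 + 1 × 928/3 = 235 + 309.33 ≈ 544
y = 86 + 1 × 781/3 = 86 + 260.33 ≈ 346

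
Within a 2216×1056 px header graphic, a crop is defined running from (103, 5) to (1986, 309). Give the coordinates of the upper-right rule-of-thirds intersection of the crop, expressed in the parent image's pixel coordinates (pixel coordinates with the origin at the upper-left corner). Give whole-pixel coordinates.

Crop width = 1986 − 103 = 1883 px; one third is 627.67 px.
Crop height = 309 − 5 = 304 px; one third is 101.33 px.
The upper-right point is two-thirds across and one-third down within the crop:
x = 103 + 2 × 627.67 ≈ 1358; y = 5 + 1 × 101.33 ≈ 106.

(1358, 106)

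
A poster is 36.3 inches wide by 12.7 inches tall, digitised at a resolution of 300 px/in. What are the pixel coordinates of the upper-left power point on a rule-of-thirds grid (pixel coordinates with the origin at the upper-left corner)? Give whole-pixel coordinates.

In pixels the canvas is 36.3 × 300 = 10890 wide and 12.7 × 300 = 3810 tall.
The upper-left point is one-third across and one-third down:
x = 1 × 10890/3 ≈ 3630; y = 1 × 3810/3 ≈ 1270.

(3630, 1270)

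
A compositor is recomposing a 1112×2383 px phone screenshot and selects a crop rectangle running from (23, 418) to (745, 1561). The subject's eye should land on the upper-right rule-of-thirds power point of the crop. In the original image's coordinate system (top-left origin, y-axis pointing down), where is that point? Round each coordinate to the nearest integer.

(504, 799)

Crop width = 745 − 23 = 722 px; one third is 240.67 px.
Crop height = 1561 − 418 = 1143 px; one third is 381.00 px.
The upper-right point is two-thirds across and one-third down within the crop:
x = 23 + 2 × 240.67 ≈ 504; y = 418 + 1 × 381.00 ≈ 799.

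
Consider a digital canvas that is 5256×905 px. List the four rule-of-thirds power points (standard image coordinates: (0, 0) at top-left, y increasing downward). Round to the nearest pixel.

(1752, 302), (3504, 302), (1752, 603), (3504, 603)

One third of 5256 is 1752; one third of 905 is 301.67.
Vertical third lines at x = 1752 and x = 3504; horizontal third lines at y = 302 and y = 603.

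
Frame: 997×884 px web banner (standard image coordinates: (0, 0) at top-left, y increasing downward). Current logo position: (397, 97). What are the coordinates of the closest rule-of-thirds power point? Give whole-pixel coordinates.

Third lines: x ∈ {332, 665}, y ∈ {295, 589}.
397 is closer to x = 332; 97 is closer to y = 295.
So the nearest intersection is the upper-left power point.

x = 332 px, y = 295 px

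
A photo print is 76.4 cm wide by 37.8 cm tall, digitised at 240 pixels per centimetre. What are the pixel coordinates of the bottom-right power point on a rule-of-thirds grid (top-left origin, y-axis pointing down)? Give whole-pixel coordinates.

In pixels the canvas is 76.4 × 240 = 18336 wide and 37.8 × 240 = 9072 tall.
The bottom-right point is two-thirds across and two-thirds down:
x = 2 × 18336/3 ≈ 12224; y = 2 × 9072/3 ≈ 6048.

(12224, 6048)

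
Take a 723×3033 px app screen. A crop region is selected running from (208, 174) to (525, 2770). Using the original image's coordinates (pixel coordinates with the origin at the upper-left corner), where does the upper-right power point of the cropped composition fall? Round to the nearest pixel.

Crop width = 525 − 208 = 317 px; one third is 105.67 px.
Crop height = 2770 − 174 = 2596 px; one third is 865.33 px.
The upper-right point is two-thirds across and one-third down within the crop:
x = 208 + 2 × 105.67 ≈ 419; y = 174 + 1 × 865.33 ≈ 1039.

(419, 1039)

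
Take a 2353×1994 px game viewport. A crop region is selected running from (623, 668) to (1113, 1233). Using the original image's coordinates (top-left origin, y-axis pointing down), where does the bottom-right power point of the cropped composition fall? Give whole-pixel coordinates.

Crop width = 1113 − 623 = 490 px; one third is 163.33 px.
Crop height = 1233 − 668 = 565 px; one third is 188.33 px.
The bottom-right point is two-thirds across and two-thirds down within the crop:
x = 623 + 2 × 163.33 ≈ 950; y = 668 + 2 × 188.33 ≈ 1045.

x = 950 px, y = 1045 px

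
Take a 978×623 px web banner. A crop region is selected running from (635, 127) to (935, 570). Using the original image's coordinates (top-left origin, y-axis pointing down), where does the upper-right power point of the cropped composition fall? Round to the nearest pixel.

(835, 275)

Crop width = 935 − 635 = 300 px; one third is 100.00 px.
Crop height = 570 − 127 = 443 px; one third is 147.67 px.
The upper-right point is two-thirds across and one-third down within the crop:
x = 635 + 2 × 100.00 ≈ 835; y = 127 + 1 × 147.67 ≈ 275.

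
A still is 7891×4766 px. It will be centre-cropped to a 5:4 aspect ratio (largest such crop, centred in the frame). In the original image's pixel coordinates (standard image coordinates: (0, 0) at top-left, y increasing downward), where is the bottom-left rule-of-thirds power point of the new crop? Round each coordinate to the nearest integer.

x = 2953 px, y = 3177 px

7891/4766 > 5/4, so the 5:4 crop keeps the full height 4766 and trims width to 4766 × 5/4 = 5957.50 px.
Left offset = (7891 − 5957.50)/2 = 966.75 px; top offset = 0.
Bottom-left is one-third across and two-thirds down within the crop:
x = 966.75 + 1 × 5957.50/3 ≈ 2953; y = 0.00 + 2 × 4766.00/3 ≈ 3177.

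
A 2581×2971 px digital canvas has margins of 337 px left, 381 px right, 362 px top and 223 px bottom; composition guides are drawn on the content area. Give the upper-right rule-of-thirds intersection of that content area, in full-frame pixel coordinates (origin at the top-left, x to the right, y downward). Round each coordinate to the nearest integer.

Content width = 2581 − 337 − 381 = 1863 px; content height = 2971 − 362 − 223 = 2386 px.
Upper-right is two-thirds across and one-third down within the content area.
x = 337 + 2 × 1863/3 = 337 + 1242.00 ≈ 1579
y = 362 + 1 × 2386/3 = 362 + 795.33 ≈ 1157

(1579, 1157)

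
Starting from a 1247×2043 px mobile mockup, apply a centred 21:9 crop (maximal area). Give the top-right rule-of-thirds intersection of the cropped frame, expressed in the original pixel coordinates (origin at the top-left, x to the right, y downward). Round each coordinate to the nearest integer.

1247/2043 < 21/9, so the 21:9 crop keeps the full width 1247 and trims height to 1247 × 9/21 = 534.43 px.
Top offset = (2043 − 534.43)/2 = 754.29 px; left offset = 0.
Top-right is two-thirds across and one-third down within the crop:
x = 0.00 + 2 × 1247.00/3 ≈ 831; y = 754.29 + 1 × 534.43/3 ≈ 932.

x = 831 px, y = 932 px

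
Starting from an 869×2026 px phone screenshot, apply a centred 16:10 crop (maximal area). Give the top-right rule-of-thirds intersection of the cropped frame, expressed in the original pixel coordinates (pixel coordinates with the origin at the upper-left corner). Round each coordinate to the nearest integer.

869/2026 < 16/10, so the 16:10 crop keeps the full width 869 and trims height to 869 × 10/16 = 543.12 px.
Top offset = (2026 − 543.12)/2 = 741.44 px; left offset = 0.
Top-right is two-thirds across and one-third down within the crop:
x = 0.00 + 2 × 869.00/3 ≈ 579; y = 741.44 + 1 × 543.12/3 ≈ 922.

x = 579 px, y = 922 px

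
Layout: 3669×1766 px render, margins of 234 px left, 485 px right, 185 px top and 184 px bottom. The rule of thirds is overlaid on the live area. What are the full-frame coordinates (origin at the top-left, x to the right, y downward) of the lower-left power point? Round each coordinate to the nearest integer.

(1217, 1116)

Content width = 3669 − 234 − 485 = 2950 px; content height = 1766 − 185 − 184 = 1397 px.
Lower-left is one-third across and two-thirds down within the live area.
x = 234 + 1 × 2950/3 = 234 + 983.33 ≈ 1217
y = 185 + 2 × 1397/3 = 185 + 931.33 ≈ 1116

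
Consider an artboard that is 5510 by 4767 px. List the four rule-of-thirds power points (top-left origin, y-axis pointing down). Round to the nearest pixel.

One third of 5510 is 1836.67; one third of 4767 is 1589.
Vertical third lines at x = 1837 and x = 3673; horizontal third lines at y = 1589 and y = 3178.

(1837, 1589), (3673, 1589), (1837, 3178), (3673, 3178)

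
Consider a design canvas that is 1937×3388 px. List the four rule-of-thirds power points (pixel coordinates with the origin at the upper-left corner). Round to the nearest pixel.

One third of 1937 is 645.67; one third of 3388 is 1129.33.
Vertical third lines at x = 646 and x = 1291; horizontal third lines at y = 1129 and y = 2259.

(646, 1129), (1291, 1129), (646, 2259), (1291, 2259)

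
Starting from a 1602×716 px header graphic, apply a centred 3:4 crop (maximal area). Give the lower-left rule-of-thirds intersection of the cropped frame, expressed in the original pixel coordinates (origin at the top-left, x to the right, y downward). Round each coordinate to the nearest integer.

1602/716 > 3/4, so the 3:4 crop keeps the full height 716 and trims width to 716 × 3/4 = 537.00 px.
Left offset = (1602 − 537.00)/2 = 532.50 px; top offset = 0.
Lower-left is one-third across and two-thirds down within the crop:
x = 532.50 + 1 × 537.00/3 ≈ 712; y = 0.00 + 2 × 716.00/3 ≈ 477.

x = 712 px, y = 477 px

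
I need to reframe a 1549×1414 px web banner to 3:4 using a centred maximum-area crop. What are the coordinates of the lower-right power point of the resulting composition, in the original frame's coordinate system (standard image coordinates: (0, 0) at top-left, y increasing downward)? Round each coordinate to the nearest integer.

1549/1414 > 3/4, so the 3:4 crop keeps the full height 1414 and trims width to 1414 × 3/4 = 1060.50 px.
Left offset = (1549 − 1060.50)/2 = 244.25 px; top offset = 0.
Lower-right is two-thirds across and two-thirds down within the crop:
x = 244.25 + 2 × 1060.50/3 ≈ 951; y = 0.00 + 2 × 1414.00/3 ≈ 943.

x = 951 px, y = 943 px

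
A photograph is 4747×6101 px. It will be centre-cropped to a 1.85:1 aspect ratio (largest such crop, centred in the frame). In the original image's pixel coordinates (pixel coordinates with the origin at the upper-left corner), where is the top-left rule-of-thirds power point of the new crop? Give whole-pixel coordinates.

4747/6101 < 1.85/1, so the 1.85:1 crop keeps the full width 4747 and trims height to 4747 × 1/1.85 = 2565.95 px.
Top offset = (6101 − 2565.95)/2 = 1767.53 px; left offset = 0.
Top-left is one-third across and one-third down within the crop:
x = 0.00 + 1 × 4747.00/3 ≈ 1582; y = 1767.53 + 1 × 2565.95/3 ≈ 2623.

x = 1582 px, y = 2623 px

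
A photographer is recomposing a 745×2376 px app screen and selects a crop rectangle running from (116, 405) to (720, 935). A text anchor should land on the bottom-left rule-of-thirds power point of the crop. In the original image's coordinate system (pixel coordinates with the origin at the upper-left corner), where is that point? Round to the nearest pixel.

Crop width = 720 − 116 = 604 px; one third is 201.33 px.
Crop height = 935 − 405 = 530 px; one third is 176.67 px.
The bottom-left point is one-third across and two-thirds down within the crop:
x = 116 + 1 × 201.33 ≈ 317; y = 405 + 2 × 176.67 ≈ 758.

(317, 758)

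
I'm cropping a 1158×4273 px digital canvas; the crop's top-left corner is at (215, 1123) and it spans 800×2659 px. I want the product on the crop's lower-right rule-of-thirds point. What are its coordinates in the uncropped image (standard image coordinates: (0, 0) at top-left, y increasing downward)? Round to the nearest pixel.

(748, 2896)

One third of the crop width 800 is 266.67 px.
One third of the crop height 2659 is 886.33 px.
The lower-right point is two-thirds across and two-thirds down within the crop:
x = 215 + 2 × 266.67 ≈ 748; y = 1123 + 2 × 886.33 ≈ 2896.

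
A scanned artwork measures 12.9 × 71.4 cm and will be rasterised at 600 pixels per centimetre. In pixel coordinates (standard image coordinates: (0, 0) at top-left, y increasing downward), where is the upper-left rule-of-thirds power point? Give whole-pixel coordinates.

(2580, 14280)

In pixels the canvas is 12.9 × 600 = 7740 wide and 71.4 × 600 = 42840 tall.
The upper-left point is one-third across and one-third down:
x = 1 × 7740/3 ≈ 2580; y = 1 × 42840/3 ≈ 14280.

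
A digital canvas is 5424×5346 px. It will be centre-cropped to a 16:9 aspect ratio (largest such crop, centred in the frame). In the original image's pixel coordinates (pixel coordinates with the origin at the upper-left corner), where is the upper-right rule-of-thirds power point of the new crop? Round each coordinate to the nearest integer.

5424/5346 < 16/9, so the 16:9 crop keeps the full width 5424 and trims height to 5424 × 9/16 = 3051.00 px.
Top offset = (5346 − 3051.00)/2 = 1147.50 px; left offset = 0.
Upper-right is two-thirds across and one-third down within the crop:
x = 0.00 + 2 × 5424.00/3 ≈ 3616; y = 1147.50 + 1 × 3051.00/3 ≈ 2165.

x = 3616 px, y = 2165 px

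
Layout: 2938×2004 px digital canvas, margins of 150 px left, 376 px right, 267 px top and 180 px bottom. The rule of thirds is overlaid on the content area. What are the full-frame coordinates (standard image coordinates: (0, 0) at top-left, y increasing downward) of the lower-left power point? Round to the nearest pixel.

Content width = 2938 − 150 − 376 = 2412 px; content height = 2004 − 267 − 180 = 1557 px.
Lower-left is one-third across and two-thirds down within the content area.
x = 150 + 1 × 2412/3 = 150 + 804.00 ≈ 954
y = 267 + 2 × 1557/3 = 267 + 1038.00 ≈ 1305

x = 954 px, y = 1305 px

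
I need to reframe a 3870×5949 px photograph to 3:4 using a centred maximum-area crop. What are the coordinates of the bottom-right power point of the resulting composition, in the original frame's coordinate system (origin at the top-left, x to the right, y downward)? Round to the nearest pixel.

(2580, 3835)

3870/5949 < 3/4, so the 3:4 crop keeps the full width 3870 and trims height to 3870 × 4/3 = 5160.00 px.
Top offset = (5949 − 5160.00)/2 = 394.50 px; left offset = 0.
Bottom-right is two-thirds across and two-thirds down within the crop:
x = 0.00 + 2 × 3870.00/3 ≈ 2580; y = 394.50 + 2 × 5160.00/3 ≈ 3835.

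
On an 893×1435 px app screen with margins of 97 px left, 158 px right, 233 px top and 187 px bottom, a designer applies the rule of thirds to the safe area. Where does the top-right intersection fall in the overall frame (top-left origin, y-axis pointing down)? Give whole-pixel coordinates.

(522, 571)

Content width = 893 − 97 − 158 = 638 px; content height = 1435 − 233 − 187 = 1015 px.
Top-right is two-thirds across and one-third down within the safe area.
x = 97 + 2 × 638/3 = 97 + 425.33 ≈ 522
y = 233 + 1 × 1015/3 = 233 + 338.33 ≈ 571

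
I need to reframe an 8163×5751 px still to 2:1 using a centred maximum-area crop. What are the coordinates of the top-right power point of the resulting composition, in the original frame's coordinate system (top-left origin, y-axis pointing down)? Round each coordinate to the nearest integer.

(5442, 2195)

8163/5751 < 2/1, so the 2:1 crop keeps the full width 8163 and trims height to 8163 × 1/2 = 4081.50 px.
Top offset = (5751 − 4081.50)/2 = 834.75 px; left offset = 0.
Top-right is two-thirds across and one-third down within the crop:
x = 0.00 + 2 × 8163.00/3 ≈ 5442; y = 834.75 + 1 × 4081.50/3 ≈ 2195.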